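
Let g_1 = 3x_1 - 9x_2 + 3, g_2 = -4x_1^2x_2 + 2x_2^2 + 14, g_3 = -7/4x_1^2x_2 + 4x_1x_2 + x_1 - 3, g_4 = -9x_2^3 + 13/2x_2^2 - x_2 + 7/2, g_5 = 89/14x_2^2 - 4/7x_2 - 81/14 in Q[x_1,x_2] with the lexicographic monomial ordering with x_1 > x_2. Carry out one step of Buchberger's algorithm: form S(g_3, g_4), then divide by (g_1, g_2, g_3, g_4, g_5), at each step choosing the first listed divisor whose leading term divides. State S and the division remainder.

S(g_3, g_4) = 13/18x_1^2x_2^2 - 1/9x_1^2x_2 + 7/18x_1^2 - 16/7x_1x_2^3 - 4/7x_1x_2^2 + 12/7x_2^2; remainder on division = -171875/100926x_2 + 171875/100926.

lcm(LM(g_3), LM(g_4)) = x_1^2x_2^3.
S = (lcm/LT(g_3))·g_3 − (lcm/LT(g_4))·g_4 = 13/18x_1^2x_2^2 - 1/9x_1^2x_2 + 7/18x_1^2 - 16/7x_1x_2^3 - 4/7x_1x_2^2 + 12/7x_2^2.
Reduce S modulo (g_1, g_2, g_3, g_4, g_5) in that order:
  leading term x_1^2x_2^2: subtract (13/54x_1x_2^2)·g_1 from 13/18x_1^2x_2^2 - 1/9x_1^2x_2 + 7/18x_1^2 - 16/7x_1x_2^3 - 4/7x_1x_2^2 + 12/7x_2^2 → -1/9x_1^2x_2 + 7/18x_1^2 - 5/42x_1x_2^3 - 163/126x_1x_2^2 + 12/7x_2^2
  leading term x_1^2x_2: subtract (-1/27x_1x_2)·g_1 from -1/9x_1^2x_2 + 7/18x_1^2 - 5/42x_1x_2^3 - 163/126x_1x_2^2 + 12/7x_2^2 → 7/18x_1^2 - 5/42x_1x_2^3 - 205/126x_1x_2^2 + 1/9x_1x_2 + 12/7x_2^2
  leading term x_1^2: subtract (7/54x_1)·g_1 from 7/18x_1^2 - 5/42x_1x_2^3 - 205/126x_1x_2^2 + 1/9x_1x_2 + 12/7x_2^2 → -5/42x_1x_2^3 - 205/126x_1x_2^2 + 23/18x_1x_2 - 7/18x_1 + 12/7x_2^2
  leading term x_1x_2^3: subtract (-5/126x_2^3)·g_1 from -5/42x_1x_2^3 - 205/126x_1x_2^2 + 23/18x_1x_2 - 7/18x_1 + 12/7x_2^2 → -205/126x_1x_2^2 + 23/18x_1x_2 - 7/18x_1 - 5/14x_2^4 + 5/42x_2^3 + 12/7x_2^2
  leading term x_1x_2^2: subtract (-205/378x_2^2)·g_1 from -205/126x_1x_2^2 + 23/18x_1x_2 - 7/18x_1 - 5/14x_2^4 + 5/42x_2^3 + 12/7x_2^2 → 23/18x_1x_2 - 7/18x_1 - 5/14x_2^4 - 100/21x_2^3 + 421/126x_2^2
  leading term x_1x_2: subtract (23/54x_2)·g_1 from 23/18x_1x_2 - 7/18x_1 - 5/14x_2^4 - 100/21x_2^3 + 421/126x_2^2 → -7/18x_1 - 5/14x_2^4 - 100/21x_2^3 + 452/63x_2^2 - 23/18x_2
  leading term x_1: subtract (-7/54)·g_1 from -7/18x_1 - 5/14x_2^4 - 100/21x_2^3 + 452/63x_2^2 - 23/18x_2 → -5/14x_2^4 - 100/21x_2^3 + 452/63x_2^2 - 22/9x_2 + 7/18
  leading term x_2^4: subtract (5/126x_2)·g_4 from -5/14x_2^4 - 100/21x_2^3 + 452/63x_2^2 - 22/9x_2 + 7/18 → -1265/252x_2^3 + 101/14x_2^2 - 31/12x_2 + 7/18
  leading term x_2^3: subtract (1265/2268)·g_4 from -1265/252x_2^3 + 101/14x_2^2 - 31/12x_2 + 7/18 → 16279/4536x_2^2 - 2297/1134x_2 - 1013/648
  leading term x_2^2: subtract (16279/28836)·g_5 from 16279/4536x_2^2 - 2297/1134x_2 - 1013/648 → -171875/100926x_2 + 171875/100926
  leading term x_2: no divisor's leading term divides it; move -171875/100926x_2 to the remainder.
  leading term 1: no divisor's leading term divides it; move 171875/100926 to the remainder.
The remainder -171875/100926x_2 + 171875/100926 is nonzero, so it would be added as the next basis element.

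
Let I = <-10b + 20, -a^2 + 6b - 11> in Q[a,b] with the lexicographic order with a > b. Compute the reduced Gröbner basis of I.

G = {a^2 - 1, b - 2}

This is the nonlinear analogue of row-reducing a linear system.

f_1 = -10b + 20, LT = b.
f_2 = -a^2 + 6b - 11, LT = a^2.

The S-polynomials (S(f_1,f_2)) all reduce to 0 modulo the current basis, so we have a Gröbner basis.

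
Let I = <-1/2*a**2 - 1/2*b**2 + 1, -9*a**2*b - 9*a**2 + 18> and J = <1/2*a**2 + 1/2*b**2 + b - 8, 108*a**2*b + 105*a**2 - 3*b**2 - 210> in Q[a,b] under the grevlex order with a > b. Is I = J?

Since reduced Gröbner bases are canonical representatives of ideals under a given ordering, it suffices to compute and compare them.
Buchberger on the first generating set:
f_1 = -1/2*a**2 - 1/2*b**2 + 1, LT = a**2.
f_2 = -9*a**2*b - 9*a**2 + 18, LT = a**2*b.

S(f_1,f_2): lcm = a**2*b. S = b**3 - a**2 - 2*b + 2.
  leading term b**3: no divisor's leading term divides it; move b**3 to the remainder.
  leading term a**2: subtract (2)·f_1 from -a**2 - 2*b + 2 → b**2 - 2*b
  leading term b**2: no divisor's leading term divides it; move b**2 to the remainder.
  leading term b: no divisor's leading term divides it; move -2*b to the remainder.
  remainder b**3 + b**2 - 2*b ≠ 0; add g_3 = b**3 + b**2 - 2*b to the basis.

The other S-polynomials (S(f_1,g_3), S(f_2,g_3)) all reduce to 0 modulo the current basis, so we have a Gröbner basis.
Inter-reduce: drop elements whose leading term is divisible by another's, tail-reduce, and make monic.
Reduced Gröbner basis: {b**3 + b**2 - 2*b, a**2 + b**2 - 2}.

Buchberger on the second generating set:
h_1 = 1/2*a**2 + 1/2*b**2 + b - 8, LT = a**2.
h_2 = 108*a**2*b + 105*a**2 - 3*b**2 - 210, LT = a**2*b.

S(h_1,h_2): lcm = a**2*b. S = b**3 - 35/36*a**2 + 73/36*b**2 - 16*b + 35/18.
  leading term b**3: no divisor's leading term divides it; move b**3 to the remainder.
  leading term a**2: subtract (-35/18)·h_1 from -35/36*a**2 + 73/36*b**2 - 16*b + 35/18 → 3*b**2 - 253/18*b - 245/18
  leading term b**2: no divisor's leading term divides it; move 3*b**2 to the remainder.
  leading term b: no divisor's leading term divides it; move -253/18*b to the remainder.
  leading term 1: no divisor's leading term divides it; move -245/18 to the remainder.
  remainder b**3 + 3*b**2 - 253/18*b - 245/18 ≠ 0; add k_3 = b**3 + 3*b**2 - 253/18*b - 245/18 to the basis.

The other S-polynomials (S(h_1,k_3), S(h_2,k_3)) all reduce to 0 modulo the current basis, so we have a Gröbner basis.
Inter-reduce: drop elements whose leading term is divisible by another's, tail-reduce, and make monic.
Reduced Gröbner basis: {b**3 + 3*b**2 - 253/18*b - 245/18, a**2 + b**2 + 2*b - 16}.

The bases are distinct; the ideals are different.

No, the ideals differ.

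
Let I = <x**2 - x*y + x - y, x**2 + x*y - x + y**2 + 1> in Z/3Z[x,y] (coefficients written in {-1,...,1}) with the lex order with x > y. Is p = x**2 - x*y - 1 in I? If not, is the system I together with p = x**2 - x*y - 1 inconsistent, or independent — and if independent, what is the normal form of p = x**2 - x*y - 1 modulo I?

First compute the reduced Gröbner basis of I by Buchberger's algorithm.
f_1 = x**2 - x*y + x - y, LT = x**2.
f_2 = x**2 + x*y - x + y**2 + 1, LT = x**2.

S(f_1,f_2): lcm = x**2. S = x*y - x - y**2 - y - 1.
  leading term x*y: no divisor's leading term divides it; move x*y to the remainder.
  leading term x: no divisor's leading term divides it; move -x to the remainder.
  leading term y**2: no divisor's leading term divides it; move -y**2 to the remainder.
  leading term y: no divisor's leading term divides it; move -y to the remainder.
  leading term 1: no divisor's leading term divides it; move -1 to the remainder.
  remainder x*y - x - y**2 - y - 1 ≠ 0; add h_3 = x*y - x - y**2 - y - 1 to the basis.

S(f_1,h_3): lcm = x**2*y. S = x**2 - x*y + x - y**2.
  leading term x**2: subtract (1)·f_1 from x**2 - x*y + x - y**2 → -y**2 + y
  leading term y**2: no divisor's leading term divides it; move -y**2 to the remainder.
  leading term y: no divisor's leading term divides it; move y to the remainder.
  remainder -y**2 + y ≠ 0; add h_4 = -y**2 + y to the basis.

S(f_2,h_3): lcm = x**2*y. S = x**2 - x*y**2 + x + y**3 + y.
  leading term x**2: subtract (1)·f_1 from x**2 - x*y**2 + x + y**3 + y → -x*y**2 + x*y + y**3 - y
  leading term x*y**2: subtract (-y)·h_3 from -x*y**2 + x*y + y**3 - y → -y**2 + y
  leading term y**2: subtract (1)·h_4 from -y**2 + y → 0
  remainder 0.

S(f_1,h_4): leading monomials are coprime, so the S-polynomial reduces to 0 (Buchberger's first criterion).
S(f_2,h_4): leading monomials are coprime, so the S-polynomial reduces to 0 (Buchberger's first criterion).
S(h_3,h_4): lcm = x*y**2. S = -y**3 - y**2 - y.
  leading term y**3: subtract (y)·h_4 from -y**3 - y**2 - y → y**2 - y
  leading term y**2: subtract (-1)·h_4 from y**2 - y → 0
  remainder 0.

Every S-polynomial of the final basis reduces to 0, so we have a Gröbner basis.
Inter-reduce: drop elements whose leading term is divisible by another's, tail-reduce, and make monic.
Reduced Gröbner basis: {x**2 - 1, x*y - x + y - 1, y**2 - y}.
Label its elements g_1 = x**2 - 1, g_2 = x*y - x + y - 1, g_3 = y**2 - y.

Reduce p = x**2 - x*y - 1 modulo G:
  leading term x**2: subtract (1)·g_1 from x**2 - x*y - 1 → -x*y
  leading term x*y: subtract (-1)·g_2 from -x*y → -x + y - 1
  leading term x: no divisor's leading term divides it; move -x to the remainder.
  leading term y: no divisor's leading term divides it; move y to the remainder.
  leading term 1: no divisor's leading term divides it; move -1 to the remainder.
  normal form = -x + y - 1.
The normal form is nonzero, so p ∉ I. Since p minus its normal form lies in I, I + (p) = I + (r) where r = -x + y - 1; decide whether this ideal is the whole ring.
Run Buchberger on G together with r (pairs among the g_i already reduce to 0 since G is a Gröbner basis):
g_1 = x**2 - 1, LT = x**2.
g_2 = x*y - x + y - 1, LT = x*y.
g_3 = y**2 - y, LT = y**2.
r = -x + y - 1, LT = x.

S(g_1,g_2): lcm = x**2*y. S = x**2 - x*y + x - y.
  leading term x**2: subtract (1)·g_1 from x**2 - x*y + x - y → -x*y + x - y + 1
  leading term x*y: subtract (-1)·g_2 from -x*y + x - y + 1 → 0
  remainder 0.

S(g_1,g_3): leading monomials are coprime, so the S-polynomial reduces to 0 (Buchberger's first criterion).
S(g_1,r): lcm = x**2. S = x*y - x - 1.
  leading term x*y: subtract (1)·g_2 from x*y - x - 1 → -y
  leading term y: no divisor's leading term divides it; move -y to the remainder.
  remainder -y ≠ 0; add m_5 = -y to the basis.

S(g_2,g_3): lcm = x*y**2. S = y**2 - y.
  leading term y**2: subtract (1)·g_3 from y**2 - y → 0
  remainder 0.

S(g_2,r): lcm = x*y. S = -x + y**2 - 1.
  leading term x: subtract (1)·r from -x + y**2 - 1 → y**2 - y
  leading term y**2: subtract (1)·g_3 from y**2 - y → 0
  remainder 0.

S(g_3,r): leading monomials are coprime, so the S-polynomial reduces to 0 (Buchberger's first criterion).
S(g_1,m_5): leading monomials are coprime, so the S-polynomial reduces to 0 (Buchberger's first criterion).
S(g_2,m_5): lcm = x*y. S = -x + y - 1.
  leading term x: subtract (1)·r from -x + y - 1 → 0
  remainder 0.

S(g_3,m_5): lcm = y**2. S = -y.
  leading term y: subtract (1)·m_5 from -y → 0
  remainder 0.

S(r,m_5): leading monomials are coprime, so the S-polynomial reduces to 0 (Buchberger's first criterion).
Every S-polynomial of the final basis reduces to 0, so we have a Gröbner basis.
Inter-reduce: drop elements whose leading term is divisible by another's, tail-reduce, and make monic.
Reduced Gröbner basis: {x + 1, y}.
The reduced Gröbner basis of I + (p) is {x + 1, y} ≠ {1}, a proper ideal, so the enlarged system stays consistent: p is independent of I, with normal form -x + y - 1.

x**2 - x*y - 1 is independent of I; its normal form modulo I is -x + y - 1.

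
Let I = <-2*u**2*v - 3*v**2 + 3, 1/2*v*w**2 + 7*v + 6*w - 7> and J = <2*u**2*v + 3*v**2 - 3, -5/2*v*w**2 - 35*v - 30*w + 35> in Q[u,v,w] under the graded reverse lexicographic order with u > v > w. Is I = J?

Yes, the ideals are equal.

Two ideals are equal iff their reduced Gröbner bases coincide (the reduced basis is unique for a fixed ordering).
Buchberger on the first generating set:
f_1 = -2*u**2*v - 3*v**2 + 3, LT = u**2*v.
f_2 = 1/2*v*w**2 + 7*v + 6*w - 7, LT = v*w**2.

S(f_1,f_2): lcm = u**2*v*w**2. S = 3/2*v**2*w**2 - 14*u**2*v - 12*u**2*w + 14*u**2 - 3/2*w**2.
  leading term v**2*w**2: subtract (3*v)·f_2 from 3/2*v**2*w**2 - 14*u**2*v - 12*u**2*w + 14*u**2 - 3/2*w**2 → -14*u**2*v - 12*u**2*w + 14*u**2 - 21*v**2 - 18*v*w - 3/2*w**2 + 21*v
  leading term u**2*v: subtract (7)·f_1 from -14*u**2*v - 12*u**2*w + 14*u**2 - 21*v**2 - 18*v*w - 3/2*w**2 + 21*v → -12*u**2*w + 14*u**2 - 18*v*w - 3/2*w**2 + 21*v - 21
  leading term u**2*w: no divisor's leading term divides it; move -12*u**2*w to the remainder.
  leading term u**2: no divisor's leading term divides it; move 14*u**2 to the remainder.
  leading term v*w: no divisor's leading term divides it; move -18*v*w to the remainder.
  leading term w**2: no divisor's leading term divides it; move -3/2*w**2 to the remainder.
  leading term v: no divisor's leading term divides it; move 21*v to the remainder.
  leading term 1: no divisor's leading term divides it; move -21 to the remainder.
  remainder -12*u**2*w + 14*u**2 - 18*v*w - 3/2*w**2 + 21*v - 21 ≠ 0; add g_3 = -12*u**2*w + 14*u**2 - 18*v*w - 3/2*w**2 + 21*v - 21 to the basis.

The other S-polynomials (S(f_1,g_3), S(f_2,g_3)) all reduce to 0 modulo the current basis, so we have a Gröbner basis.
Inter-reduce: drop elements whose leading term is divisible by another's, tail-reduce, and make monic.
Reduced Gröbner basis: {u**2*v + 3/2*v**2 - 3/2, u**2*w - 7/6*u**2 + 3/2*v*w + 1/8*w**2 - 7/4*v + 7/4, v*w**2 + 14*v + 12*w - 14}.

Buchberger on the second generating set:
h_1 = 2*u**2*v + 3*v**2 - 3, LT = u**2*v.
h_2 = -5/2*v*w**2 - 35*v - 30*w + 35, LT = v*w**2.

S(h_1,h_2): lcm = u**2*v*w**2. S = 3/2*v**2*w**2 - 14*u**2*v - 12*u**2*w + 14*u**2 - 3/2*w**2.
  leading term v**2*w**2: subtract (-3/5*v)·h_2 from 3/2*v**2*w**2 - 14*u**2*v - 12*u**2*w + 14*u**2 - 3/2*w**2 → -14*u**2*v - 12*u**2*w + 14*u**2 - 21*v**2 - 18*v*w - 3/2*w**2 + 21*v
  leading term u**2*v: subtract (-7)·h_1 from -14*u**2*v - 12*u**2*w + 14*u**2 - 21*v**2 - 18*v*w - 3/2*w**2 + 21*v → -12*u**2*w + 14*u**2 - 18*v*w - 3/2*w**2 + 21*v - 21
  leading term u**2*w: no divisor's leading term divides it; move -12*u**2*w to the remainder.
  leading term u**2: no divisor's leading term divides it; move 14*u**2 to the remainder.
  leading term v*w: no divisor's leading term divides it; move -18*v*w to the remainder.
  leading term w**2: no divisor's leading term divides it; move -3/2*w**2 to the remainder.
  leading term v: no divisor's leading term divides it; move 21*v to the remainder.
  leading term 1: no divisor's leading term divides it; move -21 to the remainder.
  remainder -12*u**2*w + 14*u**2 - 18*v*w - 3/2*w**2 + 21*v - 21 ≠ 0; add k_3 = -12*u**2*w + 14*u**2 - 18*v*w - 3/2*w**2 + 21*v - 21 to the basis.

The other S-polynomials (S(h_1,k_3), S(h_2,k_3)) all reduce to 0 modulo the current basis, so we have a Gröbner basis.
Inter-reduce: drop elements whose leading term is divisible by another's, tail-reduce, and make monic.
Reduced Gröbner basis: {u**2*v + 3/2*v**2 - 3/2, u**2*w - 7/6*u**2 + 3/2*v*w + 1/8*w**2 - 7/4*v + 7/4, v*w**2 + 14*v + 12*w - 14}.

Same reduced basis, so the two generating sets span the same ideal.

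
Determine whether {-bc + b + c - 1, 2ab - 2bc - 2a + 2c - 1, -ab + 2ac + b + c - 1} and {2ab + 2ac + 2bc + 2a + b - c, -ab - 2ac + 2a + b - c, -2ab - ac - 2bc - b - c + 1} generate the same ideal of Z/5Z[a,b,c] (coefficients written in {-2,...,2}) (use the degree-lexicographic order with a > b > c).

Yes, the ideals are equal.

Since reduced Gröbner bases are canonical representatives of ideals under a given ordering, it suffices to compute and compare them.
Buchberger on the first generating set:
f_1 = -bc + b + c - 1, LT = bc.
f_2 = 2ab - 2bc - 2a + 2c - 1, LT = ab.
f_3 = -ab + 2ac + b + c - 1, LT = ab.

S(f_1,f_2): lcm = abc. S = bc^{2} - ab - c^{2} + a - 2c.
  reduce S modulo (f_1, f_2, f_3):
  remainder -2c + 2 ≠ 0; add g_4 = -2c + 2 to the basis.

S(f_1,f_3): lcm = abc. S = 2ac^{2} - ab - ac + bc + c^{2} + a - c.
  reduce S modulo (f_1, f_2, f_3, g_4):
  remainder a - 2 ≠ 0; add g_5 = a - 2 to the basis.

S(f_2,g_5): lcm = ab. S = -bc - a + 2b + c + 2.
  reduce S modulo (f_1, f_2, f_3, g_4, g_5):
  remainder b + 1 ≠ 0; add g_6 = b + 1 to the basis.

The other S-polynomials (S(f_2,f_3), S(f_1,g_4), S(f_2,g_4), S(f_3,g_4), S(f_1,g_5), S(f_3,g_5), S(g_4,g_5), S(f_1,g_6), S(f_2,g_6), S(f_3,g_6), S(g_4,g_6), S(g_5,g_6)) all reduce to 0 modulo the current basis, so we have a Gröbner basis.
Inter-reduce: drop elements whose leading term is divisible by another's, tail-reduce, and make monic.
Reduced Gröbner basis: {a - 2, b + 1, c - 1}.

Buchberger on the second generating set:
h_1 = 2ab + 2ac + 2bc + 2a + b - c, LT = ab.
h_2 = -ab - 2ac + 2a + b - c, LT = ab.
h_3 = -2ab - ac - 2bc - b - c + 1, LT = ab.

S(h_1,h_2): lcm = ab. S = -ac + bc - 2a - b + c.
  reduce S modulo (h_1, h_2, h_3):
  remainder -ac + bc - 2a - b + c ≠ 0; add k_4 = -ac + bc - 2a - b + c to the basis.

S(h_1,h_3): lcm = ab. S = -2ac + a - c - 2.
  reduce S modulo (h_1, h_2, h_3, k_4):
  remainder -2bc + 2b + 2c - 2 ≠ 0; add k_5 = -2bc + 2b + 2c - 2 to the basis.

S(h_1,k_4): lcm = abc. S = ac^{2} + b^{2}c + bc^{2} - 2ab + ac - b^{2} - bc + 2c^{2}.
  reduce S modulo (h_1, h_2, h_3, k_4, k_5):
  remainder -2b + 2c + 1 ≠ 0; add k_6 = -2b + 2c + 1 to the basis.

S(h_1,k_5): lcm = abc. S = ac^{2} + bc^{2} + ab + 2ac - 2bc + 2c^{2} - a.
  reduce S modulo (h_1, h_2, h_3, k_4, k_5, k_6):
  remainder 2c - 2 ≠ 0; add k_7 = 2c - 2 to the basis.

S(k_4,k_7): lcm = ac. S = -bc - 2a + b - c.
  reduce S modulo (h_1, h_2, h_3, k_4, k_5, k_6, k_7):
  remainder -2a - 1 ≠ 0; add k_8 = -2a - 1 to the basis.

The other S-polynomials (S(h_2,h_3), S(h_2,k_4), S(h_3,k_4), S(h_2,k_5), S(h_3,k_5), S(k_4,k_5), S(h_1,k_6), S(h_2,k_6), S(h_3,k_6), S(k_4,k_6), S(k_5,k_6), S(h_1,k_7), S(h_2,k_7), S(h_3,k_7), S(k_5,k_7), S(k_6,k_7), S(h_1,k_8), S(h_2,k_8), S(h_3,k_8), S(k_4,k_8), S(k_5,k_8), S(k_6,k_8), S(k_7,k_8)) all reduce to 0 modulo the current basis, so we have a Gröbner basis.
Inter-reduce: drop elements whose leading term is divisible by another's, tail-reduce, and make monic.
Reduced Gröbner basis: {a - 2, b + 1, c - 1}.

These coincide, so the ideals are equal.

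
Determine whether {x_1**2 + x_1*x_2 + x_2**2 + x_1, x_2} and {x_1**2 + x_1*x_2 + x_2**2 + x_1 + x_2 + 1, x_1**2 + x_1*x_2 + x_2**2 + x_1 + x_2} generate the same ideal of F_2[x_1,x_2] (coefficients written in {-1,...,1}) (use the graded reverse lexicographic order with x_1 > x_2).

Equality of ideals is decidable: compute both reduced Gröbner bases (unique for the ordering) and check whether they agree.
Buchberger on the first generating set:
f_1 = x_1**2 + x_1*x_2 + x_2**2 + x_1, LT = x_1**2.
f_2 = x_2, LT = x_2.

The S-polynomials (S(f_1,f_2)) all reduce to 0 modulo the current basis, so we have a Gröbner basis.
Inter-reduce: drop elements whose leading term is divisible by another's, tail-reduce, and make monic.
Reduced Gröbner basis: {x_1**2 + x_1, x_2}.

Buchberger on the second generating set:
h_1 = x_1**2 + x_1*x_2 + x_2**2 + x_1 + x_2 + 1, LT = x_1**2.
h_2 = x_1**2 + x_1*x_2 + x_2**2 + x_1 + x_2, LT = x_1**2.

S(h_1,h_2): lcm = x_1**2. S = 1.
  leading term 1: no divisor's leading term divides it; move 1 to the remainder.
  remainder 1 ≠ 0; add k_3 = 1 to the basis.

The other S-polynomials (S(h_1,k_3), S(h_2,k_3)) all reduce to 0 modulo the current basis, so we have a Gröbner basis.
Inter-reduce: drop elements whose leading term is divisible by another's, tail-reduce, and make monic.
Reduced Gröbner basis: {1}.

Since the reduced bases disagree, the two ideals are not the same.

No, the ideals differ.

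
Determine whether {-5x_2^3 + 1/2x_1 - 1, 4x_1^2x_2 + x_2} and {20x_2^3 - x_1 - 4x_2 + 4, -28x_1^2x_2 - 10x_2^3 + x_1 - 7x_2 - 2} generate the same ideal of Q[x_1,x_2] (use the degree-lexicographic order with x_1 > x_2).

For a fixed monomial order, each ideal has a unique reduced Gröbner basis; comparing bases decides equality.
Buchberger on the first generating set:
f_1 = -5x_2^3 + 1/2x_1 - 1, LT = x_2^3.
f_2 = 4x_1^2x_2 + x_2, LT = x_1^2x_2.

S(f_1,f_2): lcm = x_1^2x_2^3. S = -1/10x_1^3 - 1/4x_2^3 + 1/5x_1^2.
  reduce S modulo (f_1, f_2):
  remainder -1/10x_1^3 + 1/5x_1^2 - 1/40x_1 + 1/20 ≠ 0; add g_3 = -1/10x_1^3 + 1/5x_1^2 - 1/40x_1 + 1/20 to the basis.

The other S-polynomials (S(f_1,g_3), S(f_2,g_3)) all reduce to 0 modulo the current basis, so we have a Gröbner basis.
Inter-reduce: drop elements whose leading term is divisible by another's, tail-reduce, and make monic.
Reduced Gröbner basis: {x_1^3 - 2x_1^2 + 1/4x_1 - 1/2, x_1^2x_2 + 1/4x_2, x_2^3 - 1/10x_1 + 1/5}.

Buchberger on the second generating set:
h_1 = 20x_2^3 - x_1 - 4x_2 + 4, LT = x_2^3.
h_2 = -28x_1^2x_2 - 10x_2^3 + x_1 - 7x_2 - 2, LT = x_1^2x_2.

S(h_1,h_2): lcm = x_1^2x_2^3. S = -5/14x_2^5 - 1/20x_1^3 - 1/5x_1^2x_2 + 1/28x_1x_2^2 - 1/4x_2^3 + 1/5x_1^2 - 1/14x_2^2.
  reduce S modulo (h_1, h_2):
  remainder -1/20x_1^3 + 1/56x_1x_2^2 + 1/5x_1^2 - 11/560x_1 + 9/140 ≠ 0; add k_3 = -1/20x_1^3 + 1/56x_1x_2^2 + 1/5x_1^2 - 11/560x_1 + 9/140 to the basis.

The other S-polynomials (S(h_1,k_3), S(h_2,k_3)) all reduce to 0 modulo the current basis, so we have a Gröbner basis.
Inter-reduce: drop elements whose leading term is divisible by another's, tail-reduce, and make monic.
Reduced Gröbner basis: {x_1^3 - 5/14x_1x_2^2 - 4x_1^2 + 11/28x_1 - 9/7, x_1^2x_2 - 1/56x_1 + 9/28x_2, x_2^3 - 1/20x_1 - 1/5x_2 + 1/5}.

Since the reduced bases disagree, the two ideals are not the same.
The same test decides containment: I ⊆ J iff every generator of I reduces to 0 modulo a Gröbner basis of J.

No, the ideals differ.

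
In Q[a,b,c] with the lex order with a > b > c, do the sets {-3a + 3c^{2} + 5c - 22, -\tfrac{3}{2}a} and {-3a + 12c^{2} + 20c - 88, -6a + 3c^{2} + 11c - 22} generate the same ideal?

No, the ideals differ.

Two ideals are equal iff their reduced Gröbner bases coincide (the reduced basis is unique for a fixed ordering).
Buchberger on the first generating set:
f_1 = -3a + 3c^{2} + 5c - 22, LT = a.
f_2 = -\tfrac{3}{2}a, LT = a.

S(f_1,f_2): lcm = a. S = -c^{2} - \tfrac{5}{3}c + \tfrac{22}{3}.
  leading term c^{2}: no divisor's leading term divides it; move -c^{2} to the remainder.
  leading term c: no divisor's leading term divides it; move -\tfrac{5}{3}c to the remainder.
  leading term 1: no divisor's leading term divides it; move \tfrac{22}{3} to the remainder.
  remainder -c^{2} - \tfrac{5}{3}c + \tfrac{22}{3} ≠ 0; add g_3 = -c^{2} - \tfrac{5}{3}c + \tfrac{22}{3} to the basis.

The other S-polynomials (S(f_1,g_3), S(f_2,g_3)) all reduce to 0 modulo the current basis, so we have a Gröbner basis.
Inter-reduce: drop elements whose leading term is divisible by another's, tail-reduce, and make monic.
Reduced Gröbner basis: {a, c^{2} + \tfrac{5}{3}c - \tfrac{22}{3}}.

Buchberger on the second generating set:
h_1 = -3a + 12c^{2} + 20c - 88, LT = a.
h_2 = -6a + 3c^{2} + 11c - 22, LT = a.

S(h_1,h_2): lcm = a. S = -\tfrac{7}{2}c^{2} - \tfrac{29}{6}c + \tfrac{77}{3}.
  leading term c^{2}: no divisor's leading term divides it; move -\tfrac{7}{2}c^{2} to the remainder.
  leading term c: no divisor's leading term divides it; move -\tfrac{29}{6}c to the remainder.
  leading term 1: no divisor's leading term divides it; move \tfrac{77}{3} to the remainder.
  remainder -\tfrac{7}{2}c^{2} - \tfrac{29}{6}c + \tfrac{77}{3} ≠ 0; add k_3 = -\tfrac{7}{2}c^{2} - \tfrac{29}{6}c + \tfrac{77}{3} to the basis.

The other S-polynomials (S(h_1,k_3), S(h_2,k_3)) all reduce to 0 modulo the current basis, so we have a Gröbner basis.
Inter-reduce: drop elements whose leading term is divisible by another's, tail-reduce, and make monic.
Reduced Gröbner basis: {a - \tfrac{8}{7}c, c^{2} + \tfrac{29}{21}c - \tfrac{22}{3}}.

Since the reduced bases disagree, the two ideals are not the same.
The choice of monomial ordering does not affect the verdict — as long as both bases are computed under the same ordering, their equality decides ideal equality.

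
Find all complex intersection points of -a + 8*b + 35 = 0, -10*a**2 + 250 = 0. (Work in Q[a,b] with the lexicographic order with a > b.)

Compute a lex Gröbner basis by Buchberger's algorithm.
f_1 = -a + 8*b + 35, LT = a.
f_2 = -10*a**2 + 250, LT = a**2.

S(f_1,f_2): lcm = a**2. S = -8*a*b - 35*a + 25.
  leading term a*b: subtract (8*b)·f_1 from -8*a*b - 35*a + 25 → -35*a - 64*b**2 - 280*b + 25
  leading term a: subtract (35)·f_1 from -35*a - 64*b**2 - 280*b + 25 → -64*b**2 - 560*b - 1200
  leading term b**2: no divisor's leading term divides it; move -64*b**2 to the remainder.
  leading term b: no divisor's leading term divides it; move -560*b to the remainder.
  leading term 1: no divisor's leading term divides it; move -1200 to the remainder.
  remainder -64*b**2 - 560*b - 1200 ≠ 0; add h_3 = -64*b**2 - 560*b - 1200 to the basis.

S(f_1,h_3): leading monomials are coprime, so the S-polynomial reduces to 0 (Buchberger's first criterion).
S(f_2,h_3): leading monomials are coprime, so the S-polynomial reduces to 0 (Buchberger's first criterion).
Every S-polynomial of the final basis reduces to 0, so we have a Gröbner basis.
Inter-reduce: drop elements whose leading term is divisible by another's, tail-reduce, and make monic.
Reduced Gröbner basis: {a - 8*b - 35, b**2 + 35/4*b + 75/4}.

A lex Gröbner basis eliminates variables successively. Here b**2 + 35/4*b + 75/4 depends only on b, with roots {-5, -15/4}; lifting each root through the earlier basis elements recovers the full solutions.
  b = -5: the earlier basis element becomes a + 5 = 0, giving a = -5 — point (-5, -5).
  b = -15/4: the earlier basis element becomes a - 5 = 0, giving a = 5 — point (5, -15/4).
Substituting each solution back into the original system confirms all equations vanish.

{(-5, -5), (5, -15/4)}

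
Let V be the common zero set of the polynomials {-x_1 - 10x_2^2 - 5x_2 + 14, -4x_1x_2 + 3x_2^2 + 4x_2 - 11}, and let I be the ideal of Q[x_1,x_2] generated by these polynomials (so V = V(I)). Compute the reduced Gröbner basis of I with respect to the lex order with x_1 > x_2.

The reduced Gröbner basis is the canonical form of the ideal for this ordering.

f_1 = -x_1 - 10x_2^2 - 5x_2 + 14, LT = x_1.
f_2 = -4x_1x_2 + 3x_2^2 + 4x_2 - 11, LT = x_1x_2.

S(f_1,f_2): lcm = x_1x_2. S = 10x_2^3 + 23/4x_2^2 - 13x_2 - 11/4.
  leading term x_2^3: no divisor's leading term divides it; move 10x_2^3 to the remainder.
  leading term x_2^2: no divisor's leading term divides it; move 23/4x_2^2 to the remainder.
  leading term x_2: no divisor's leading term divides it; move -13x_2 to the remainder.
  leading term 1: no divisor's leading term divides it; move -11/4 to the remainder.
  remainder 10x_2^3 + 23/4x_2^2 - 13x_2 - 11/4 ≠ 0; add g_3 = 10x_2^3 + 23/4x_2^2 - 13x_2 - 11/4 to the basis.

The other S-polynomials (S(f_1,g_3), S(f_2,g_3)) all reduce to 0 modulo the current basis, so we have a Gröbner basis.
Inter-reduce: drop elements whose leading term is divisible by another's, tail-reduce, and make monic.

G = {x_1 + 10x_2^2 + 5x_2 - 14, x_2^3 + 23/40x_2^2 - 13/10x_2 - 11/40}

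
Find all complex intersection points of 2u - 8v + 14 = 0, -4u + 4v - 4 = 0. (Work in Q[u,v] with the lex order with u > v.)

Compute a lex Gröbner basis by Buchberger's algorithm.
f_1 = 2u - 8v + 14, LT = u.
f_2 = -4u + 4v - 4, LT = u.

S(f_1,f_2): lcm = u. S = -3v + 6.
  leading term v: no divisor's leading term divides it; move -3v to the remainder.
  leading term 1: no divisor's leading term divides it; move 6 to the remainder.
  remainder -3v + 6 ≠ 0; add h_3 = -3v + 6 to the basis.

S(f_1,h_3): leading monomials are coprime, so the S-polynomial reduces to 0 (Buchberger's first criterion).
S(f_2,h_3): leading monomials are coprime, so the S-polynomial reduces to 0 (Buchberger's first criterion).
Every S-polynomial of the final basis reduces to 0, so we have a Gröbner basis.
Inter-reduce: drop elements whose leading term is divisible by another's, tail-reduce, and make monic.
Reduced Gröbner basis: {u - 1, v - 2}.

A lex Gröbner basis eliminates variables successively. Here v - 2 depends only on v, with roots {2}; lifting each root through the earlier basis elements recovers the full solutions.
  v = 2: the earlier basis element becomes u - 1 = 0, giving u = 1 — point (1, 2).
Substituting each solution back into the original system confirms all equations vanish.
A lex Gröbner basis triangularizes the system, enabling back-substitution.

{(1, 2)}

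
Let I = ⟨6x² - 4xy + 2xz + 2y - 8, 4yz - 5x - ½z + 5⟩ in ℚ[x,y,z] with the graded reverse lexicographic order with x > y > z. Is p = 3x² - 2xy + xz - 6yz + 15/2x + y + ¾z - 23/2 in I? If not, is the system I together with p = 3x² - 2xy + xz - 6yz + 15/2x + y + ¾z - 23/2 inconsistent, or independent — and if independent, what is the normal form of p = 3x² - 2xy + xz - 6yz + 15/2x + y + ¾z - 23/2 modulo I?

3x² - 2xy + xz - 6yz + 15/2x + y + ¾z - 23/2 lies in I (it reduces to 0).

First compute the reduced Gröbner basis of I by Buchberger's algorithm.
f_1 = 6x² - 4xy + 2xz + 2y - 8, LT = x².
f_2 = 4yz - 5x - ½z + 5, LT = yz.

The S-polynomials (S(f_1,f_2)) all reduce to 0 modulo the current basis, so we have a Gröbner basis.
Inter-reduce: drop elements whose leading term is divisible by another's, tail-reduce, and make monic.
Reduced Gröbner basis: {x² - ⅔xy + ⅓xz + ⅓y - 4/3, yz - 5/4x - ⅛z + 5/4}.
Label its elements g_1 = x² - ⅔xy + ⅓xz + ⅓y - 4/3, g_2 = yz - 5/4x - ⅛z + 5/4.

Reduce p = 3x² - 2xy + xz - 6yz + 15/2x + y + ¾z - 23/2 modulo G:
  leading term x²: subtract (3)·g_1 from 3x² - 2xy + xz - 6yz + 15/2x + y + ¾z - 23/2 → -6yz + 15/2x + ¾z - 15/2
  leading term yz: subtract (-6)·g_2 from -6yz + 15/2x + ¾z - 15/2 → 0
  normal form = 0.
Since the normal form is 0, p ∈ I.

Ideal membership is decidable via reduction modulo a Gröbner basis.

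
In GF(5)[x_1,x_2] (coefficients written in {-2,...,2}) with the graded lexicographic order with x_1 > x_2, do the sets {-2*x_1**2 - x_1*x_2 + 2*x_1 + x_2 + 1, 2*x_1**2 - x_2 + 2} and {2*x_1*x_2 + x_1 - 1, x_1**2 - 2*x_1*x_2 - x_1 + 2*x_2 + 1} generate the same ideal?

Since reduced Gröbner bases are canonical representatives of ideals under a given ordering, it suffices to compute and compare them.
Buchberger on the first generating set:
f_1 = -2*x_1**2 - x_1*x_2 + 2*x_1 + x_2 + 1, LT = x_1**2.
f_2 = 2*x_1**2 - x_2 + 2, LT = x_1**2.

S(f_1,f_2): lcm = x_1**2. S = -2*x_1*x_2 - x_1 + 1.
  leading term x_1*x_2: no divisor's leading term divides it; move -2*x_1*x_2 to the remainder.
  leading term x_1: no divisor's leading term divides it; move -x_1 to the remainder.
  leading term 1: no divisor's leading term divides it; move 1 to the remainder.
  remainder -2*x_1*x_2 - x_1 + 1 ≠ 0; add g_3 = -2*x_1*x_2 - x_1 + 1 to the basis.

S(f_1,g_3): lcm = x_1**2*x_2. S = -2*x_1*x_2**2 + 2*x_1**2 - x_1*x_2 + 2*x_2**2 - 2*x_1 + 2*x_2.
  leading term x_1*x_2**2: subtract (x_2)·g_3 from -2*x_1*x_2**2 + 2*x_1**2 - x_1*x_2 + 2*x_2**2 - 2*x_1 + 2*x_2 → 2*x_1**2 + 2*x_2**2 - 2*x_1 + x_2
  leading term x_1**2: subtract (-1)·f_1 from 2*x_1**2 + 2*x_2**2 - 2*x_1 + x_2 → -x_1*x_2 + 2*x_2**2 + 2*x_2 + 1
  leading term x_1*x_2: subtract (-2)·g_3 from -x_1*x_2 + 2*x_2**2 + 2*x_2 + 1 → 2*x_2**2 - 2*x_1 + 2*x_2 - 2
  leading term x_2**2: no divisor's leading term divides it; move 2*x_2**2 to the remainder.
  leading term x_1: no divisor's leading term divides it; move -2*x_1 to the remainder.
  leading term x_2: no divisor's leading term divides it; move 2*x_2 to the remainder.
  leading term 1: no divisor's leading term divides it; move -2 to the remainder.
  remainder 2*x_2**2 - 2*x_1 + 2*x_2 - 2 ≠ 0; add g_4 = 2*x_2**2 - 2*x_1 + 2*x_2 - 2 to the basis.

The other S-polynomials (S(f_2,g_3), S(f_1,g_4), S(f_2,g_4), S(g_3,g_4)) all reduce to 0 modulo the current basis, so we have a Gröbner basis.
Inter-reduce: drop elements whose leading term is divisible by another's, tail-reduce, and make monic.
Reduced Gröbner basis: {x_1**2 + 2*x_2 + 1, x_1*x_2 - 2*x_1 + 2, x_2**2 - x_1 + x_2 - 1}.

Buchberger on the second generating set:
h_1 = 2*x_1*x_2 + x_1 - 1, LT = x_1*x_2.
h_2 = x_1**2 - 2*x_1*x_2 - x_1 + 2*x_2 + 1, LT = x_1**2.

S(h_1,h_2): lcm = x_1**2*x_2. S = 2*x_1*x_2**2 - 2*x_1**2 + x_1*x_2 - 2*x_2**2 + 2*x_1 - x_2.
  leading term x_1*x_2**2: subtract (x_2)·h_1 from 2*x_1*x_2**2 - 2*x_1**2 + x_1*x_2 - 2*x_2**2 + 2*x_1 - x_2 → -2*x_1**2 - 2*x_2**2 + 2*x_1
  leading term x_1**2: subtract (-2)·h_2 from -2*x_1**2 - 2*x_2**2 + 2*x_1 → x_1*x_2 - 2*x_2**2 - x_2 + 2
  leading term x_1*x_2: subtract (-2)·h_1 from x_1*x_2 - 2*x_2**2 - x_2 + 2 → -2*x_2**2 + 2*x_1 - x_2
  leading term x_2**2: no divisor's leading term divides it; move -2*x_2**2 to the remainder.
  leading term x_1: no divisor's leading term divides it; move 2*x_1 to the remainder.
  leading term x_2: no divisor's leading term divides it; move -x_2 to the remainder.
  remainder -2*x_2**2 + 2*x_1 - x_2 ≠ 0; add k_3 = -2*x_2**2 + 2*x_1 - x_2 to the basis.

The other S-polynomials (S(h_1,k_3), S(h_2,k_3)) all reduce to 0 modulo the current basis, so we have a Gröbner basis.
Inter-reduce: drop elements whose leading term is divisible by another's, tail-reduce, and make monic.
Reduced Gröbner basis: {x_1**2 + 2*x_2, x_1*x_2 - 2*x_1 + 2, x_2**2 - x_1 - 2*x_2}.

The bases are distinct; the ideals are different.

No, the ideals differ.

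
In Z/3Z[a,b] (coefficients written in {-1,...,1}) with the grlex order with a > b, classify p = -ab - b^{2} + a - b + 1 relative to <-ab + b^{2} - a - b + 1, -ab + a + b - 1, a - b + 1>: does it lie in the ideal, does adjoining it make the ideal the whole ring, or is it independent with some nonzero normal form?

First compute the reduced Gröbner basis of I by Buchberger's algorithm.
f_1 = -ab + b^{2} - a - b + 1, LT = ab.
f_2 = -ab + a + b - 1, LT = ab.
f_3 = a - b + 1, LT = a.

S(f_1,f_2): lcm = ab. S = -b^{2} - a - b + 1.
  leading term b^{2}: no divisor's leading term divides it; move -b^{2} to the remainder.
  leading term a: subtract (-1)·f_3 from -a - b + 1 → b - 1
  leading term b: no divisor's leading term divides it; move b to the remainder.
  leading term 1: no divisor's leading term divides it; move -1 to the remainder.
  remainder -b^{2} + b - 1 ≠ 0; add h_4 = -b^{2} + b - 1 to the basis.

S(f_1,f_3): lcm = ab. S = a - 1.
  leading term a: subtract (1)·f_3 from a - 1 → b + 1
  leading term b: no divisor's leading term divides it; move b to the remainder.
  leading term 1: no divisor's leading term divides it; move 1 to the remainder.
  remainder b + 1 ≠ 0; add h_5 = b + 1 to the basis.

The other S-polynomials (S(f_2,f_3), S(f_1,h_4), S(f_2,h_4), S(f_3,h_4), S(f_1,h_5), S(f_2,h_5), S(f_3,h_5), S(h_4,h_5)) all reduce to 0 modulo the current basis, so we have a Gröbner basis.
Inter-reduce: drop elements whose leading term is divisible by another's, tail-reduce, and make monic.
Reduced Gröbner basis: {a - 1, b + 1}.
Label its elements g_1 = a - 1, g_2 = b + 1.

Reduce p = -ab - b^{2} + a - b + 1 modulo G:
  leading term ab: subtract (-b)·g_1 from -ab - b^{2} + a - b + 1 → -b^{2} + a + b + 1
  leading term b^{2}: subtract (-b)·g_2 from -b^{2} + a + b + 1 → a - b + 1
  leading term a: subtract (1)·g_1 from a - b + 1 → -b - 1
  leading term b: subtract (-1)·g_2 from -b - 1 → 0
  normal form = 0.
Since the normal form is 0, p ∈ I.

-ab - b^{2} + a - b + 1 lies in I (it reduces to 0).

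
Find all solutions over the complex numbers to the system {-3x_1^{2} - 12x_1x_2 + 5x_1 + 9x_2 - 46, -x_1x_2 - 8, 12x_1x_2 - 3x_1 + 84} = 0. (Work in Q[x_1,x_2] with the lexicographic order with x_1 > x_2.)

{(-4, 2)}

Compute a lex Gröbner basis by Buchberger's algorithm.
f_1 = -3x_1^{2} - 12x_1x_2 + 5x_1 + 9x_2 - 46, LT = x_1^{2}.
f_2 = -x_1x_2 - 8, LT = x_1x_2.
f_3 = 12x_1x_2 - 3x_1 + 84, LT = x_1x_2.

S(f_1,f_2): lcm = x_1^{2}x_2. S = 4x_1x_2^{2} - \tfrac{5}{3}x_1x_2 - 8x_1 - 3x_2^{2} + \tfrac{46}{3}x_2.
  leading term x_1x_2^{2}: subtract (-4x_2)·f_2 from 4x_1x_2^{2} - \tfrac{5}{3}x_1x_2 - 8x_1 - 3x_2^{2} + \tfrac{46}{3}x_2 → -\tfrac{5}{3}x_1x_2 - 8x_1 - 3x_2^{2} - \tfrac{50}{3}x_2
  leading term x_1x_2: subtract (\tfrac{5}{3})·f_2 from -\tfrac{5}{3}x_1x_2 - 8x_1 - 3x_2^{2} - \tfrac{50}{3}x_2 → -8x_1 - 3x_2^{2} - \tfrac{50}{3}x_2 + \tfrac{40}{3}
  leading term x_1: no divisor's leading term divides it; move -8x_1 to the remainder.
  leading term x_2^{2}: no divisor's leading term divides it; move -3x_2^{2} to the remainder.
  leading term x_2: no divisor's leading term divides it; move -\tfrac{50}{3}x_2 to the remainder.
  leading term 1: no divisor's leading term divides it; move \tfrac{40}{3} to the remainder.
  remainder -8x_1 - 3x_2^{2} - \tfrac{50}{3}x_2 + \tfrac{40}{3} ≠ 0; add h_4 = -8x_1 - 3x_2^{2} - \tfrac{50}{3}x_2 + \tfrac{40}{3} to the basis.

S(f_1,f_3): lcm = x_1^{2}x_2. S = \tfrac{1}{4}x_1^{2} + 4x_1x_2^{2} - \tfrac{5}{3}x_1x_2 - 7x_1 - 3x_2^{2} + \tfrac{46}{3}x_2.
  leading term x_1^{2}: subtract (-\tfrac{1}{12})·f_1 from \tfrac{1}{4}x_1^{2} + 4x_1x_2^{2} - \tfrac{5}{3}x_1x_2 - 7x_1 - 3x_2^{2} + \tfrac{46}{3}x_2 → 4x_1x_2^{2} - \tfrac{8}{3}x_1x_2 - \tfrac{79}{12}x_1 - 3x_2^{2} + \tfrac{193}{12}x_2 - \tfrac{23}{6}
  leading term x_1x_2^{2}: subtract (-4x_2)·f_2 from 4x_1x_2^{2} - \tfrac{8}{3}x_1x_2 - \tfrac{79}{12}x_1 - 3x_2^{2} + \tfrac{193}{12}x_2 - \tfrac{23}{6} → -\tfrac{8}{3}x_1x_2 - \tfrac{79}{12}x_1 - 3x_2^{2} - \tfrac{191}{12}x_2 - \tfrac{23}{6}
  leading term x_1x_2: subtract (\tfrac{8}{3})·f_2 from -\tfrac{8}{3}x_1x_2 - \tfrac{79}{12}x_1 - 3x_2^{2} - \tfrac{191}{12}x_2 - \tfrac{23}{6} → -\tfrac{79}{12}x_1 - 3x_2^{2} - \tfrac{191}{12}x_2 + \tfrac{35}{2}
  leading term x_1: subtract (\tfrac{79}{96})·h_4 from -\tfrac{79}{12}x_1 - 3x_2^{2} - \tfrac{191}{12}x_2 + \tfrac{35}{2} → -\tfrac{17}{32}x_2^{2} - \tfrac{317}{144}x_2 + \tfrac{235}{36}
  leading term x_2^{2}: no divisor's leading term divides it; move -\tfrac{17}{32}x_2^{2} to the remainder.
  leading term x_2: no divisor's leading term divides it; move -\tfrac{317}{144}x_2 to the remainder.
  leading term 1: no divisor's leading term divides it; move \tfrac{235}{36} to the remainder.
  remainder -\tfrac{17}{32}x_2^{2} - \tfrac{317}{144}x_2 + \tfrac{235}{36} ≠ 0; add h_5 = -\tfrac{17}{32}x_2^{2} - \tfrac{317}{144}x_2 + \tfrac{235}{36} to the basis.

S(f_2,f_3): lcm = x_1x_2. S = \tfrac{1}{4}x_1 + 1.
  leading term x_1: subtract (-\tfrac{1}{32})·h_4 from \tfrac{1}{4}x_1 + 1 → -\tfrac{3}{32}x_2^{2} - \tfrac{25}{48}x_2 + \tfrac{17}{12}
  leading term x_2^{2}: subtract (\tfrac{3}{17})·h_5 from -\tfrac{3}{32}x_2^{2} - \tfrac{25}{48}x_2 + \tfrac{17}{12} → -\tfrac{9}{68}x_2 + \tfrac{9}{34}
  leading term x_2: no divisor's leading term divides it; move -\tfrac{9}{68}x_2 to the remainder.
  leading term 1: no divisor's leading term divides it; move \tfrac{9}{34} to the remainder.
  remainder -\tfrac{9}{68}x_2 + \tfrac{9}{34} ≠ 0; add h_6 = -\tfrac{9}{68}x_2 + \tfrac{9}{34} to the basis.

The other S-polynomials (S(f_1,h_4), S(f_2,h_4), S(f_3,h_4), S(f_1,h_5), S(f_2,h_5), S(f_3,h_5), S(h_4,h_5), S(f_1,h_6), S(f_2,h_6), S(f_3,h_6), S(h_4,h_6), S(h_5,h_6)) all reduce to 0 modulo the current basis, so we have a Gröbner basis.
Inter-reduce: drop elements whose leading term is divisible by another's, tail-reduce, and make monic.
Reduced Gröbner basis: {x_1 + 4, x_2 - 2}.

A lex Gröbner basis eliminates variables successively. Here x_2 - 2 depends only on x_2, with roots {2}; lifting each root through the earlier basis elements recovers the full solutions.
  x_2 = 2: the earlier basis element becomes x_1 + 4 = 0, giving x_1 = -4 — point (-4, 2).
Check: every point annihilates each of the original generators.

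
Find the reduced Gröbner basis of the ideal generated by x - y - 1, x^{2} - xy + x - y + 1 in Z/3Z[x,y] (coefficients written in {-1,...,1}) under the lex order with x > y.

f_1 = x - y - 1, LT = x.
f_2 = x^{2} - xy + x - y + 1, LT = x^{2}.

S(f_1,f_2): lcm = x^{2}. S = x + y - 1.
  leading term x: subtract (1)·f_1 from x + y - 1 → -y
  leading term y: no divisor's leading term divides it; move -y to the remainder.
  remainder -y ≠ 0; add g_3 = -y to the basis.

The other S-polynomials (S(f_1,g_3), S(f_2,g_3)) all reduce to 0 modulo the current basis, so we have a Gröbner basis.
Inter-reduce: drop elements whose leading term is divisible by another's, tail-reduce, and make monic.

G = {x - 1, y}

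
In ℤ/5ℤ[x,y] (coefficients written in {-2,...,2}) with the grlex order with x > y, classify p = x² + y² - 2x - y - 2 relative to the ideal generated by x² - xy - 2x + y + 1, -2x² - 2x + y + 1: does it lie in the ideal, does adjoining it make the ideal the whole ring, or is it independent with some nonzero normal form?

First compute the reduced Gröbner basis of I by Buchberger's algorithm.
f_1 = x² - xy - 2x + y + 1, LT = x².
f_2 = -2x² - 2x + y + 1, LT = x².

S(f_1,f_2): lcm = x². S = -xy + 2x - y - 1.
  reduce S modulo (f_1, f_2):
  remainder -xy + 2x - y - 1 ≠ 0; add h_3 = -xy + 2x - y - 1 to the basis.

S(f_1,h_3): lcm = x²y. S = -xy² + 2x² + 2xy + y² - x + y.
  reduce S modulo (f_1, f_2, h_3):
  remainder 2y² + 2x - 2y + 1 ≠ 0; add h_4 = 2y² + 2x - 2y + 1 to the basis.

The other S-polynomials (S(f_2,h_3), S(f_1,h_4), S(f_2,h_4), S(h_3,h_4)) all reduce to 0 modulo the current basis, so we have a Gröbner basis.
Inter-reduce: drop elements whose leading term is divisible by another's, tail-reduce, and make monic.
Reduced Gröbner basis: {x² + x + 2y + 2, xy - 2x + y + 1, y² + x - y - 2}.
Label its elements g_1 = x² + x + 2y + 2, g_2 = xy - 2x + y + 1, g_3 = y² + x - y - 2.

Reduce p = x² + y² - 2x - y - 2 modulo G:
  leading term x²: subtract (1)·g_1 from x² + y² - 2x - y - 2 → y² + 2x + 2y + 1
  leading term y²: subtract (1)·g_3 from y² + 2x + 2y + 1 → x - 2y - 2
  leading term x: no divisor's leading term divides it; move x to the remainder.
  leading term y: no divisor's leading term divides it; move -2y to the remainder.
  leading term 1: no divisor's leading term divides it; move -2 to the remainder.
  normal form = x - 2y - 2.
The normal form is nonzero, so p ∉ I. Since p minus its normal form lies in I, I + (p) = I + (r) where r = x - 2y - 2; decide whether this ideal is the whole ring.
Run Buchberger on G together with r (pairs among the g_i already reduce to 0 since G is a Gröbner basis):
g_1 = x² + x + 2y + 2, LT = x².
g_2 = xy - 2x + y + 1, LT = xy.
g_3 = y² + x - y - 2, LT = y².
r = x - 2y - 2, LT = x.

S(g_1,r): lcm = x². S = 2xy - 2x + 2y + 2.
  reduce S modulo (g_1, g_2, g_3, r):
  remainder -y - 1 ≠ 0; add m_5 = -y - 1 to the basis.

The other S-polynomials (S(g_1,g_2), S(g_1,g_3), S(g_2,g_3), S(g_2,r), S(g_3,r), S(g_1,m_5), S(g_2,m_5), S(g_3,m_5), S(r,m_5)) all reduce to 0 modulo the current basis, so we have a Gröbner basis.
Inter-reduce: drop elements whose leading term is divisible by another's, tail-reduce, and make monic.
Reduced Gröbner basis: {x, y + 1}.
The reduced Gröbner basis of I + (p) is {x, y + 1} ≠ {1}, a proper ideal, so the enlarged system stays consistent: p is independent of I, with normal form x - 2y - 2.

x² + y² - 2x - y - 2 is independent of I; its normal form modulo I is x - 2y - 2.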